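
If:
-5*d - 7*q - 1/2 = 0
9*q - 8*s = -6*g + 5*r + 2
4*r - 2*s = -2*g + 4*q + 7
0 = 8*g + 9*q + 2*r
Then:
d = 1148*s/655 + 2809/1310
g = 239*s/131 + 529/262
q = -164*s/131 - 210/131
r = -218*s/131 - 113/131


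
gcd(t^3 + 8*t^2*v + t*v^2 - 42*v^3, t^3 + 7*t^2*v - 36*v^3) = t^2 + t*v - 6*v^2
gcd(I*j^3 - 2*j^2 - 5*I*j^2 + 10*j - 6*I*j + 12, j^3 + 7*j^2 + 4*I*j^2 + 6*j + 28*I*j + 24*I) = j + 1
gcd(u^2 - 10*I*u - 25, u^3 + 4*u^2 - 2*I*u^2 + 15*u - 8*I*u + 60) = u - 5*I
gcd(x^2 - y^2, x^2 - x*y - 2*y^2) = x + y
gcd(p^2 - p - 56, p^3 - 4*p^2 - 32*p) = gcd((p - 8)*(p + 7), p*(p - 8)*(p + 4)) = p - 8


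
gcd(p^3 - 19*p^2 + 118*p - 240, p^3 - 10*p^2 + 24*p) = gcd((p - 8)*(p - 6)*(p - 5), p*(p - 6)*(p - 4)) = p - 6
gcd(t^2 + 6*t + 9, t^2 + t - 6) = t + 3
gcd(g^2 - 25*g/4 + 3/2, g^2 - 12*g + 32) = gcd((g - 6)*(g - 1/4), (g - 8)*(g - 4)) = 1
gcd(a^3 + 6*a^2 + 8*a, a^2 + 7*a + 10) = a + 2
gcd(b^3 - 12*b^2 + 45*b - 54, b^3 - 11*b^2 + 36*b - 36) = b^2 - 9*b + 18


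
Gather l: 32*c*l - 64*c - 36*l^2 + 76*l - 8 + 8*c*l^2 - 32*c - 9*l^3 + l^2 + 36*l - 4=-96*c - 9*l^3 + l^2*(8*c - 35) + l*(32*c + 112) - 12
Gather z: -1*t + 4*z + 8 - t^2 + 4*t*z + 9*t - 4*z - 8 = -t^2 + 4*t*z + 8*t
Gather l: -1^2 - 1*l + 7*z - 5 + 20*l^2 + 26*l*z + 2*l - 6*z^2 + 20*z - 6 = 20*l^2 + l*(26*z + 1) - 6*z^2 + 27*z - 12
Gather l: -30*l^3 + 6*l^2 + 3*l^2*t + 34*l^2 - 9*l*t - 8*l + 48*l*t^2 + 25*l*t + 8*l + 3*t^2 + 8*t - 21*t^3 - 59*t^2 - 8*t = -30*l^3 + l^2*(3*t + 40) + l*(48*t^2 + 16*t) - 21*t^3 - 56*t^2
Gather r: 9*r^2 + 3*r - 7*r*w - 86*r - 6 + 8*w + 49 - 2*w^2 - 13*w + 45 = 9*r^2 + r*(-7*w - 83) - 2*w^2 - 5*w + 88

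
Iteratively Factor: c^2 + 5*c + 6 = (c + 3)*(c + 2)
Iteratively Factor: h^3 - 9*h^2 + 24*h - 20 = (h - 2)*(h^2 - 7*h + 10) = (h - 5)*(h - 2)*(h - 2)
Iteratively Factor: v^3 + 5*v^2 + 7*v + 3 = (v + 3)*(v^2 + 2*v + 1) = (v + 1)*(v + 3)*(v + 1)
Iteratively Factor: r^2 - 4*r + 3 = (r - 3)*(r - 1)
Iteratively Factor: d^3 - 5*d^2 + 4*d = (d - 1)*(d^2 - 4*d) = (d - 4)*(d - 1)*(d)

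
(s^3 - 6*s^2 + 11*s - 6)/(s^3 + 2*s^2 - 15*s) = (s^2 - 3*s + 2)/(s*(s + 5))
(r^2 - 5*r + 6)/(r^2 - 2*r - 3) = (r - 2)/(r + 1)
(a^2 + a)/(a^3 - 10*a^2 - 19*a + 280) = a*(a + 1)/(a^3 - 10*a^2 - 19*a + 280)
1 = 1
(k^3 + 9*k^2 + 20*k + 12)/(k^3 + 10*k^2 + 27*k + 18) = (k + 2)/(k + 3)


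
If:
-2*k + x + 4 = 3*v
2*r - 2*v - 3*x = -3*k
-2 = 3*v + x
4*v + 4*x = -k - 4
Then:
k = 20/11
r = -105/22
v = -3/11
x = -13/11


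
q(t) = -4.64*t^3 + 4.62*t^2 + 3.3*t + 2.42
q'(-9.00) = -1207.38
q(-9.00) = 3729.50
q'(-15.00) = -3267.30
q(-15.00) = 16652.42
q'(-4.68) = -344.82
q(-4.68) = 563.78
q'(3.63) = -146.58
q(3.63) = -146.66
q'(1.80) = -25.17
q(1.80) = -3.73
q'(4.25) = -208.86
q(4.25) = -256.30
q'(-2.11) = -78.17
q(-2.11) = 59.61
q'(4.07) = -189.68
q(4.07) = -220.44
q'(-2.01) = -71.51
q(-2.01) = 52.13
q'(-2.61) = -115.64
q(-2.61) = 107.78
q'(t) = -13.92*t^2 + 9.24*t + 3.3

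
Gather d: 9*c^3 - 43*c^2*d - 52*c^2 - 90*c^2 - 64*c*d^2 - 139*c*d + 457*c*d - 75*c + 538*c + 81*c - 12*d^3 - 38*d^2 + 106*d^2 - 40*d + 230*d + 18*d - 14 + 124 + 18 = 9*c^3 - 142*c^2 + 544*c - 12*d^3 + d^2*(68 - 64*c) + d*(-43*c^2 + 318*c + 208) + 128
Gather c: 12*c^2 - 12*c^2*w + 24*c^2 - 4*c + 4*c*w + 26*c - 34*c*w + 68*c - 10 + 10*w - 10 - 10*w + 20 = c^2*(36 - 12*w) + c*(90 - 30*w)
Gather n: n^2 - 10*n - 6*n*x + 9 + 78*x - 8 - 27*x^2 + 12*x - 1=n^2 + n*(-6*x - 10) - 27*x^2 + 90*x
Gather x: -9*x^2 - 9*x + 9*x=-9*x^2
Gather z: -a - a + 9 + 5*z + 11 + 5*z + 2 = -2*a + 10*z + 22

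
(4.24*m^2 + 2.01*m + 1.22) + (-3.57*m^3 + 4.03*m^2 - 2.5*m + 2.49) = -3.57*m^3 + 8.27*m^2 - 0.49*m + 3.71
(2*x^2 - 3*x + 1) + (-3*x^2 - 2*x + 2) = -x^2 - 5*x + 3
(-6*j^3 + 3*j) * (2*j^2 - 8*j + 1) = -12*j^5 + 48*j^4 - 24*j^2 + 3*j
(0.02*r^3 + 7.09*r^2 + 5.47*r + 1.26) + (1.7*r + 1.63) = 0.02*r^3 + 7.09*r^2 + 7.17*r + 2.89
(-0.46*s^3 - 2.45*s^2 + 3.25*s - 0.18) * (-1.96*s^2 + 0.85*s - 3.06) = 0.9016*s^5 + 4.411*s^4 - 7.0449*s^3 + 10.6123*s^2 - 10.098*s + 0.5508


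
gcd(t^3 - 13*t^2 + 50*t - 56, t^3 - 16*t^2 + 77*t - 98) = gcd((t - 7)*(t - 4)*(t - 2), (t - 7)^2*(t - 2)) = t^2 - 9*t + 14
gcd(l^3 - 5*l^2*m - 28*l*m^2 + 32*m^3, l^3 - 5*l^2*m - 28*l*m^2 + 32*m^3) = l^3 - 5*l^2*m - 28*l*m^2 + 32*m^3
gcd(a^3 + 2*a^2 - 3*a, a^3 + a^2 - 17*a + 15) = a - 1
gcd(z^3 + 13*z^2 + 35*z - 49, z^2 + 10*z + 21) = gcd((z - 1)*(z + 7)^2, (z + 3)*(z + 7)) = z + 7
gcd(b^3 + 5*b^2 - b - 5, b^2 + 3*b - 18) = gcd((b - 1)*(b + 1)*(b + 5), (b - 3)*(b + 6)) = 1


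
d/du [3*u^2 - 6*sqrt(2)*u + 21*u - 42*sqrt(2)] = 6*u - 6*sqrt(2) + 21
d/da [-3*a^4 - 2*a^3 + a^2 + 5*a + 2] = -12*a^3 - 6*a^2 + 2*a + 5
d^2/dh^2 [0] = 0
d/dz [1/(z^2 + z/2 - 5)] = 2*(-4*z - 1)/(2*z^2 + z - 10)^2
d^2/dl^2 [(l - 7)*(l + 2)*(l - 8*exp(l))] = -8*l^2*exp(l) + 8*l*exp(l) + 6*l + 176*exp(l) - 10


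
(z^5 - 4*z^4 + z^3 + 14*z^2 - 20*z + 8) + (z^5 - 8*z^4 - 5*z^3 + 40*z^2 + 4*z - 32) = 2*z^5 - 12*z^4 - 4*z^3 + 54*z^2 - 16*z - 24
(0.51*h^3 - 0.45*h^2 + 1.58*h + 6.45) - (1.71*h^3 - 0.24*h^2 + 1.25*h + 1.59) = -1.2*h^3 - 0.21*h^2 + 0.33*h + 4.86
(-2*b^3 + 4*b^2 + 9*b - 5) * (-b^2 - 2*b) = 2*b^5 - 17*b^3 - 13*b^2 + 10*b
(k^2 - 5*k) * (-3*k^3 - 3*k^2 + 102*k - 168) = -3*k^5 + 12*k^4 + 117*k^3 - 678*k^2 + 840*k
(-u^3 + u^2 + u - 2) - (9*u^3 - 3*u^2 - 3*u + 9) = -10*u^3 + 4*u^2 + 4*u - 11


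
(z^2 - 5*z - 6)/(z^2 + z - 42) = (z + 1)/(z + 7)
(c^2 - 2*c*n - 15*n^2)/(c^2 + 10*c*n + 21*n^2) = (c - 5*n)/(c + 7*n)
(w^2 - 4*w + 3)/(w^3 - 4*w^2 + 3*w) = 1/w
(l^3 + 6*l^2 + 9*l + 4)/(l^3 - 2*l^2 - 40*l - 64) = (l^2 + 2*l + 1)/(l^2 - 6*l - 16)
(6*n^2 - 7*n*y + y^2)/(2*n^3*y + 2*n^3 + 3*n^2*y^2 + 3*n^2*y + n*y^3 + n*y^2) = (6*n^2 - 7*n*y + y^2)/(n*(2*n^2*y + 2*n^2 + 3*n*y^2 + 3*n*y + y^3 + y^2))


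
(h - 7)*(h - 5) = h^2 - 12*h + 35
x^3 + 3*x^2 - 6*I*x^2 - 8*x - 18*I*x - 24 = (x + 3)*(x - 4*I)*(x - 2*I)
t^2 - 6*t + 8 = (t - 4)*(t - 2)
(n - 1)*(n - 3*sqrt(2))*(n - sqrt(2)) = n^3 - 4*sqrt(2)*n^2 - n^2 + 4*sqrt(2)*n + 6*n - 6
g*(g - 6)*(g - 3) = g^3 - 9*g^2 + 18*g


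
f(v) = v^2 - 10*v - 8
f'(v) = 2*v - 10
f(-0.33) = -4.59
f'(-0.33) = -10.66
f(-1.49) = 9.12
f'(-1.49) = -12.98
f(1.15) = -18.18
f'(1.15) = -7.70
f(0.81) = -15.44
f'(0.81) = -8.38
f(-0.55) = -2.20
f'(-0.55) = -11.10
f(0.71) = -14.60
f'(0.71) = -8.58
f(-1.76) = 12.70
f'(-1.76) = -13.52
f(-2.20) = 18.84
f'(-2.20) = -14.40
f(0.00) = -8.00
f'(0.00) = -10.00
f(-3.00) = 31.00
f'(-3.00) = -16.00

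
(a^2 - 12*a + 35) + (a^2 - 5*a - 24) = 2*a^2 - 17*a + 11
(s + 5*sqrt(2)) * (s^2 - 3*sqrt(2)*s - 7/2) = s^3 + 2*sqrt(2)*s^2 - 67*s/2 - 35*sqrt(2)/2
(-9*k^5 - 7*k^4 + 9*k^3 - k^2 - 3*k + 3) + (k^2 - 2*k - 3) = -9*k^5 - 7*k^4 + 9*k^3 - 5*k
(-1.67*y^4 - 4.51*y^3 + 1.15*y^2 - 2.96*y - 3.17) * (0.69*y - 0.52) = -1.1523*y^5 - 2.2435*y^4 + 3.1387*y^3 - 2.6404*y^2 - 0.648099999999999*y + 1.6484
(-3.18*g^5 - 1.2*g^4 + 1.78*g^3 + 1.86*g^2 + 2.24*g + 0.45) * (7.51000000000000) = -23.8818*g^5 - 9.012*g^4 + 13.3678*g^3 + 13.9686*g^2 + 16.8224*g + 3.3795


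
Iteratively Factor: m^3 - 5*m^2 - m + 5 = (m + 1)*(m^2 - 6*m + 5) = (m - 5)*(m + 1)*(m - 1)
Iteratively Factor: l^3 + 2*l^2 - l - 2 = (l - 1)*(l^2 + 3*l + 2) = (l - 1)*(l + 1)*(l + 2)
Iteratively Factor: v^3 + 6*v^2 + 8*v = (v)*(v^2 + 6*v + 8) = v*(v + 2)*(v + 4)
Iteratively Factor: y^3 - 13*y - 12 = (y + 3)*(y^2 - 3*y - 4) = (y - 4)*(y + 3)*(y + 1)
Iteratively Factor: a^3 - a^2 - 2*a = (a + 1)*(a^2 - 2*a) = a*(a + 1)*(a - 2)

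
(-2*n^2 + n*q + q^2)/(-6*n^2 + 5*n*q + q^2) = (2*n + q)/(6*n + q)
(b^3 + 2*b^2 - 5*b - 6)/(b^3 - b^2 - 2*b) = (b + 3)/b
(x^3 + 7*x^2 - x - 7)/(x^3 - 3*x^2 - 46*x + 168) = (x^2 - 1)/(x^2 - 10*x + 24)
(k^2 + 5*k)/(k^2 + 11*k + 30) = k/(k + 6)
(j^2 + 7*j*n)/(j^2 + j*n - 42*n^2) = j/(j - 6*n)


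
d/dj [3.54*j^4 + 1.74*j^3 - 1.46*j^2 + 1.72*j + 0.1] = 14.16*j^3 + 5.22*j^2 - 2.92*j + 1.72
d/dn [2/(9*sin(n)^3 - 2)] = -54*sin(n)^2*cos(n)/(9*sin(n)^3 - 2)^2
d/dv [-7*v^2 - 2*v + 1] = -14*v - 2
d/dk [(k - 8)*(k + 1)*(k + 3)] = 3*k^2 - 8*k - 29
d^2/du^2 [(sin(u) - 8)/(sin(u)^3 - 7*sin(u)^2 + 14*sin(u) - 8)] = (-4*sin(u)^6 + 89*sin(u)^5 - 514*sin(u)^4 + 938*sin(u)^3 + 464*sin(u)^2 - 2800*sin(u) + 2016)/((sin(u) - 4)^3*(sin(u) - 2)^3*(sin(u) - 1)^2)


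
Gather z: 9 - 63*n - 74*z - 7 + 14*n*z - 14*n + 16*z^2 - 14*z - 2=-77*n + 16*z^2 + z*(14*n - 88)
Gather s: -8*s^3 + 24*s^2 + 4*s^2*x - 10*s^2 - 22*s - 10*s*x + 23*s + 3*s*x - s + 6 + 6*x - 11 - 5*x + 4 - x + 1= -8*s^3 + s^2*(4*x + 14) - 7*s*x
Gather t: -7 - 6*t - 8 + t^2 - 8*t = t^2 - 14*t - 15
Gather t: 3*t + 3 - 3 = 3*t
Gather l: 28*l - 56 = 28*l - 56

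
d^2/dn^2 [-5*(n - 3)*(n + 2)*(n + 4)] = -30*n - 30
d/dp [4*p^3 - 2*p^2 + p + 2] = 12*p^2 - 4*p + 1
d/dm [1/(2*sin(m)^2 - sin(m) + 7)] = (1 - 4*sin(m))*cos(m)/(-sin(m) - cos(2*m) + 8)^2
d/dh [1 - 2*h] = -2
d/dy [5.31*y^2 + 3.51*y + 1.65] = 10.62*y + 3.51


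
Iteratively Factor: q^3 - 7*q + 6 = (q - 2)*(q^2 + 2*q - 3) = (q - 2)*(q - 1)*(q + 3)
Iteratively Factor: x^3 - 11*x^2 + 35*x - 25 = (x - 5)*(x^2 - 6*x + 5) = (x - 5)^2*(x - 1)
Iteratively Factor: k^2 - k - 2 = (k + 1)*(k - 2)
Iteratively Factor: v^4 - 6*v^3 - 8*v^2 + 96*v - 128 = (v - 2)*(v^3 - 4*v^2 - 16*v + 64) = (v - 4)*(v - 2)*(v^2 - 16) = (v - 4)^2*(v - 2)*(v + 4)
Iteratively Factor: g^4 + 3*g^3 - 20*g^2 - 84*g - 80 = (g + 2)*(g^3 + g^2 - 22*g - 40) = (g + 2)^2*(g^2 - g - 20) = (g + 2)^2*(g + 4)*(g - 5)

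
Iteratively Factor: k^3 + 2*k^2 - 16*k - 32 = (k + 4)*(k^2 - 2*k - 8) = (k - 4)*(k + 4)*(k + 2)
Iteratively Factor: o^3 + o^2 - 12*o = (o + 4)*(o^2 - 3*o) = (o - 3)*(o + 4)*(o)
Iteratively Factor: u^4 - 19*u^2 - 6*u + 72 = (u - 4)*(u^3 + 4*u^2 - 3*u - 18) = (u - 4)*(u + 3)*(u^2 + u - 6) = (u - 4)*(u + 3)^2*(u - 2)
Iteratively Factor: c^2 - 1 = (c - 1)*(c + 1)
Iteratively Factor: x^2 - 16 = (x - 4)*(x + 4)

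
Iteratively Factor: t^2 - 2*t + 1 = (t - 1)*(t - 1)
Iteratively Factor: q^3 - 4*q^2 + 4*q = (q - 2)*(q^2 - 2*q) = q*(q - 2)*(q - 2)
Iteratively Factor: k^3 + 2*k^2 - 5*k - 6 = (k + 3)*(k^2 - k - 2) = (k + 1)*(k + 3)*(k - 2)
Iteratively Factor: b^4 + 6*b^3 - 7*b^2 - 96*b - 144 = (b - 4)*(b^3 + 10*b^2 + 33*b + 36) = (b - 4)*(b + 3)*(b^2 + 7*b + 12) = (b - 4)*(b + 3)*(b + 4)*(b + 3)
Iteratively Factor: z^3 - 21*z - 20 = (z + 1)*(z^2 - z - 20) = (z - 5)*(z + 1)*(z + 4)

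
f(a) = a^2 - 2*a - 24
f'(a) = 2*a - 2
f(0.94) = -25.00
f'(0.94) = -0.12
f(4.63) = -11.82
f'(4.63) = 7.26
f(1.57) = -24.68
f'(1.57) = 1.14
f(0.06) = -24.12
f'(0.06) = -1.88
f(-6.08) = 25.13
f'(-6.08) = -14.16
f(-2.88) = -9.95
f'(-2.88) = -7.76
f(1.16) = -24.97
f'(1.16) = 0.32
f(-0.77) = -21.87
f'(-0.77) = -3.54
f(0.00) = -24.00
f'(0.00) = -2.00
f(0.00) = -24.00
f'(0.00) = -2.00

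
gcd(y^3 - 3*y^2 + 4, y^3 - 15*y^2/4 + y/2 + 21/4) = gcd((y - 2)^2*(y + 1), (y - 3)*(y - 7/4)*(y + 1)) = y + 1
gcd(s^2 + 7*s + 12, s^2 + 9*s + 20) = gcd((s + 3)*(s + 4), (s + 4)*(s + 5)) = s + 4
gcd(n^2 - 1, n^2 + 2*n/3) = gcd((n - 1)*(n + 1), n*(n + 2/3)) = 1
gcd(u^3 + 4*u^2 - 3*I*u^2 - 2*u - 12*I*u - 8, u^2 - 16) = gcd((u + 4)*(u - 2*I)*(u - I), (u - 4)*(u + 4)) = u + 4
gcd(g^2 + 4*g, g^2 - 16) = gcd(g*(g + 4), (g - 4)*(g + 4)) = g + 4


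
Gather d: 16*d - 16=16*d - 16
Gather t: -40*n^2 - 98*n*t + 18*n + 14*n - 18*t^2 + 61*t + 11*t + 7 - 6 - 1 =-40*n^2 + 32*n - 18*t^2 + t*(72 - 98*n)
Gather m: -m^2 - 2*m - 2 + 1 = -m^2 - 2*m - 1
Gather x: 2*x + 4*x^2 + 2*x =4*x^2 + 4*x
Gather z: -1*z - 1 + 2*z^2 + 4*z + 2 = 2*z^2 + 3*z + 1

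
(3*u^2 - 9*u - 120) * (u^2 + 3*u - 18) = 3*u^4 - 201*u^2 - 198*u + 2160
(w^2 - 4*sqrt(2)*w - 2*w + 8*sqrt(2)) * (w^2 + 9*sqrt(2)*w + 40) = w^4 - 2*w^3 + 5*sqrt(2)*w^3 - 32*w^2 - 10*sqrt(2)*w^2 - 160*sqrt(2)*w + 64*w + 320*sqrt(2)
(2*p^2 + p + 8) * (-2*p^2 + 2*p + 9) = -4*p^4 + 2*p^3 + 4*p^2 + 25*p + 72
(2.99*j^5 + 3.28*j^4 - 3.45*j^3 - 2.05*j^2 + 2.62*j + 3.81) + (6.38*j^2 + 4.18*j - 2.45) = 2.99*j^5 + 3.28*j^4 - 3.45*j^3 + 4.33*j^2 + 6.8*j + 1.36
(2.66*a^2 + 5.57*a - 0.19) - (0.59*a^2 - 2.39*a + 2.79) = 2.07*a^2 + 7.96*a - 2.98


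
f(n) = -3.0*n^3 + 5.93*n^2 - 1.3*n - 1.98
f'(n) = -9.0*n^2 + 11.86*n - 1.3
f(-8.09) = 1985.07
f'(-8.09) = -686.28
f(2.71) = -21.66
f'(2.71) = -35.26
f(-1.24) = 14.47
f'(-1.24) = -29.84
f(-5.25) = 602.40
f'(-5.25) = -311.63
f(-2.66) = 99.90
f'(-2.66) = -96.53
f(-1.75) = 34.53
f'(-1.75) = -49.62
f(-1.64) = 29.33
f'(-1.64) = -44.96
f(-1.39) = 19.34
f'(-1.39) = -35.17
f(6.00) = -444.30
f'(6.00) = -254.14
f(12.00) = -4347.66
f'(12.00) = -1154.98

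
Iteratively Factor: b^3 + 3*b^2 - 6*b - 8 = (b + 1)*(b^2 + 2*b - 8) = (b - 2)*(b + 1)*(b + 4)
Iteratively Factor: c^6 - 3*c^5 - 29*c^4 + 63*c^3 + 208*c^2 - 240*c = (c + 4)*(c^5 - 7*c^4 - c^3 + 67*c^2 - 60*c) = (c - 4)*(c + 4)*(c^4 - 3*c^3 - 13*c^2 + 15*c) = (c - 4)*(c + 3)*(c + 4)*(c^3 - 6*c^2 + 5*c) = (c - 4)*(c - 1)*(c + 3)*(c + 4)*(c^2 - 5*c) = c*(c - 4)*(c - 1)*(c + 3)*(c + 4)*(c - 5)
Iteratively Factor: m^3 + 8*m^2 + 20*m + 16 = (m + 2)*(m^2 + 6*m + 8) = (m + 2)*(m + 4)*(m + 2)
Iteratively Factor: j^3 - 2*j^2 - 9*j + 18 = (j - 2)*(j^2 - 9) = (j - 2)*(j + 3)*(j - 3)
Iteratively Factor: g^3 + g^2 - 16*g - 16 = (g - 4)*(g^2 + 5*g + 4) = (g - 4)*(g + 4)*(g + 1)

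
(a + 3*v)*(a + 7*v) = a^2 + 10*a*v + 21*v^2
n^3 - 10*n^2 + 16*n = n*(n - 8)*(n - 2)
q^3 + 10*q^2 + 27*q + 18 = (q + 1)*(q + 3)*(q + 6)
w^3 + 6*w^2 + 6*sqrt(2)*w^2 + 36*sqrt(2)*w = w*(w + 6)*(w + 6*sqrt(2))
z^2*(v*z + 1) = v*z^3 + z^2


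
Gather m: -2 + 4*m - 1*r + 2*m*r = m*(2*r + 4) - r - 2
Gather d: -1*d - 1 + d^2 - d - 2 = d^2 - 2*d - 3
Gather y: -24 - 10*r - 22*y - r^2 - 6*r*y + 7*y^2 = -r^2 - 10*r + 7*y^2 + y*(-6*r - 22) - 24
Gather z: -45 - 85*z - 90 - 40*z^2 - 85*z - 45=-40*z^2 - 170*z - 180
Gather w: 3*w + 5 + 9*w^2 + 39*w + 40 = 9*w^2 + 42*w + 45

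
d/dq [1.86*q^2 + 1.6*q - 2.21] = 3.72*q + 1.6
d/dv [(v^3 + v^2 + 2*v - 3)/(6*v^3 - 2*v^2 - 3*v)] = (-8*v^4 - 30*v^3 + 55*v^2 - 12*v - 9)/(v^2*(36*v^4 - 24*v^3 - 32*v^2 + 12*v + 9))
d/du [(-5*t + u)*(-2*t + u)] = -7*t + 2*u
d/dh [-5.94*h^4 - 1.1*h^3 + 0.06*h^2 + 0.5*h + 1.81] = -23.76*h^3 - 3.3*h^2 + 0.12*h + 0.5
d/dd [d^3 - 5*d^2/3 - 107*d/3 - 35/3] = 3*d^2 - 10*d/3 - 107/3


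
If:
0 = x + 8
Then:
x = -8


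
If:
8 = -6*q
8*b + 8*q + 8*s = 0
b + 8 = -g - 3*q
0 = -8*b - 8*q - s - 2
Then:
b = 22/21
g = -106/21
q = -4/3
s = 2/7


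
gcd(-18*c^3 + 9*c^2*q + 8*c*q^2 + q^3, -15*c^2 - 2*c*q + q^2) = 3*c + q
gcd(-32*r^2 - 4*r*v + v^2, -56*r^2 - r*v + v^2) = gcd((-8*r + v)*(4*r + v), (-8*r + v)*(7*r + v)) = 8*r - v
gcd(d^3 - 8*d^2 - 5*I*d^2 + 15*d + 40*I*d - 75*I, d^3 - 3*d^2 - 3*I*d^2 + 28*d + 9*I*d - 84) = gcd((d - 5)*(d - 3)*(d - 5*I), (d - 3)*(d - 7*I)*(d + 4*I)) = d - 3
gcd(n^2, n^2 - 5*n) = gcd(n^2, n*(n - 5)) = n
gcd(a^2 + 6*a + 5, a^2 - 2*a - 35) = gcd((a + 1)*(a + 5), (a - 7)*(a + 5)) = a + 5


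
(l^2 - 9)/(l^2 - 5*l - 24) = (l - 3)/(l - 8)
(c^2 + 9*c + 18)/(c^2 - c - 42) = (c + 3)/(c - 7)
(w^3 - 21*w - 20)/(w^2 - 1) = (w^2 - w - 20)/(w - 1)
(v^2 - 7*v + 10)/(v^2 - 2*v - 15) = (v - 2)/(v + 3)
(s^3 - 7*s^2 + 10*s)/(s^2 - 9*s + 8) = s*(s^2 - 7*s + 10)/(s^2 - 9*s + 8)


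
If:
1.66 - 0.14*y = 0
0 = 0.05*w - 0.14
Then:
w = 2.80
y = 11.86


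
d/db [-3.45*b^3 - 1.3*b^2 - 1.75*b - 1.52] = -10.35*b^2 - 2.6*b - 1.75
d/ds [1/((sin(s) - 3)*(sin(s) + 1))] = 2*(1 - sin(s))*cos(s)/((sin(s) - 3)^2*(sin(s) + 1)^2)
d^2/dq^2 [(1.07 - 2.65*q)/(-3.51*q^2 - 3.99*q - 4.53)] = ((2.65*q - 1.07)*(7.02*q + 3.99)*(14.04*q + 7.98) - (55.809*q + 13.6356)*(3.51*q^2 + 3.99*q + 4.53))/(3.51*q^2 + 3.99*q + 4.53)^3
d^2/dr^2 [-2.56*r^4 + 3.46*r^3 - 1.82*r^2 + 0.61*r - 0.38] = -30.72*r^2 + 20.76*r - 3.64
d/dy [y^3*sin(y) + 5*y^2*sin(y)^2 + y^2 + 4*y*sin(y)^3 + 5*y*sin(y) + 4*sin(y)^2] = y^3*cos(y) + 3*y^2*sin(y) + 5*y^2*sin(2*y) + 8*y*cos(y) - 5*y*cos(2*y) - 3*y*cos(3*y) + 7*y + 8*sin(y) + 4*sin(2*y) - sin(3*y)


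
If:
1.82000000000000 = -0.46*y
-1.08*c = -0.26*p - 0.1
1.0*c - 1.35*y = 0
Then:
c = -5.34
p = -22.57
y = -3.96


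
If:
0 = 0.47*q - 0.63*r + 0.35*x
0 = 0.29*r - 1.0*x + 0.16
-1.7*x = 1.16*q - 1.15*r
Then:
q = -0.35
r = -0.21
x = 0.10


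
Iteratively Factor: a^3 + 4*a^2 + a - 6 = (a + 2)*(a^2 + 2*a - 3) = (a + 2)*(a + 3)*(a - 1)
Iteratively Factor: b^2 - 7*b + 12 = (b - 4)*(b - 3)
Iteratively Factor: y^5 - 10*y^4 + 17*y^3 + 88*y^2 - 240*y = (y - 5)*(y^4 - 5*y^3 - 8*y^2 + 48*y) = (y - 5)*(y + 3)*(y^3 - 8*y^2 + 16*y) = y*(y - 5)*(y + 3)*(y^2 - 8*y + 16) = y*(y - 5)*(y - 4)*(y + 3)*(y - 4)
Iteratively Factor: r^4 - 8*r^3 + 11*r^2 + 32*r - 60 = (r - 5)*(r^3 - 3*r^2 - 4*r + 12) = (r - 5)*(r - 3)*(r^2 - 4) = (r - 5)*(r - 3)*(r - 2)*(r + 2)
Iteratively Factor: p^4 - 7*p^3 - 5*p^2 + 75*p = (p - 5)*(p^3 - 2*p^2 - 15*p) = (p - 5)^2*(p^2 + 3*p) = (p - 5)^2*(p + 3)*(p)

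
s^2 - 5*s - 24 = (s - 8)*(s + 3)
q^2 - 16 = (q - 4)*(q + 4)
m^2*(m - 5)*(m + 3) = m^4 - 2*m^3 - 15*m^2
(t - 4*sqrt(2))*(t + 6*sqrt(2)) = t^2 + 2*sqrt(2)*t - 48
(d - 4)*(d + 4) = d^2 - 16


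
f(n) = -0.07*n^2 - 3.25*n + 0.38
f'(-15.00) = -1.15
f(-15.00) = 33.38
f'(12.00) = -4.93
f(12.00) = -48.70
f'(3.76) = -3.78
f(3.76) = -12.83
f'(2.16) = -3.55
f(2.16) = -6.97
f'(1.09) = -3.40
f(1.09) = -3.25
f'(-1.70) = -3.01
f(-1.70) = 5.70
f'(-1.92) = -2.98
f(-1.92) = 6.36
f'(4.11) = -3.83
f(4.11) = -14.16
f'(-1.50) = -3.04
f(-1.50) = 5.10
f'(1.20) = -3.42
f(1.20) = -3.62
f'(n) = -0.14*n - 3.25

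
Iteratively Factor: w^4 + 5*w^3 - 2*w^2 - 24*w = (w + 3)*(w^3 + 2*w^2 - 8*w) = (w - 2)*(w + 3)*(w^2 + 4*w) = w*(w - 2)*(w + 3)*(w + 4)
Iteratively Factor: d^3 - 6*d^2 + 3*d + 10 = (d - 2)*(d^2 - 4*d - 5) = (d - 5)*(d - 2)*(d + 1)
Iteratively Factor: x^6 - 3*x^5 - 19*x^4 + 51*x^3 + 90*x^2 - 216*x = (x - 2)*(x^5 - x^4 - 21*x^3 + 9*x^2 + 108*x) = (x - 2)*(x + 3)*(x^4 - 4*x^3 - 9*x^2 + 36*x) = (x - 3)*(x - 2)*(x + 3)*(x^3 - x^2 - 12*x) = (x - 3)*(x - 2)*(x + 3)^2*(x^2 - 4*x) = (x - 4)*(x - 3)*(x - 2)*(x + 3)^2*(x)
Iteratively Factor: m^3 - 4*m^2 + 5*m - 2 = (m - 2)*(m^2 - 2*m + 1) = (m - 2)*(m - 1)*(m - 1)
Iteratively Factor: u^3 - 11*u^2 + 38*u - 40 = (u - 5)*(u^2 - 6*u + 8) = (u - 5)*(u - 2)*(u - 4)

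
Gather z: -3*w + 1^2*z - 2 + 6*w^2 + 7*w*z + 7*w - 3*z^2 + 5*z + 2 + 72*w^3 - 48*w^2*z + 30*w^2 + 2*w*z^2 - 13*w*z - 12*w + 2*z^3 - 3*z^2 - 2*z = 72*w^3 + 36*w^2 - 8*w + 2*z^3 + z^2*(2*w - 6) + z*(-48*w^2 - 6*w + 4)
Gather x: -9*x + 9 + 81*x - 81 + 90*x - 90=162*x - 162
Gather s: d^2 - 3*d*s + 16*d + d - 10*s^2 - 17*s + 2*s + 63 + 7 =d^2 + 17*d - 10*s^2 + s*(-3*d - 15) + 70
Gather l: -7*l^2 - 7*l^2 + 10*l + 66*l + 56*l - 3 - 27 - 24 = -14*l^2 + 132*l - 54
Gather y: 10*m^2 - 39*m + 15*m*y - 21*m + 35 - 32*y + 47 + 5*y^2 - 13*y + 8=10*m^2 - 60*m + 5*y^2 + y*(15*m - 45) + 90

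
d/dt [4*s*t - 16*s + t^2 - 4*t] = 4*s + 2*t - 4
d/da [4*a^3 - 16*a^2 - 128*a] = 12*a^2 - 32*a - 128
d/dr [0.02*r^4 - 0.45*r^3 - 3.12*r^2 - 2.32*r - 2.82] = 0.08*r^3 - 1.35*r^2 - 6.24*r - 2.32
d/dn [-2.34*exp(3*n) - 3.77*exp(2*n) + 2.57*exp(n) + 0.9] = (-7.02*exp(2*n) - 7.54*exp(n) + 2.57)*exp(n)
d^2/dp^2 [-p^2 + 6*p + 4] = -2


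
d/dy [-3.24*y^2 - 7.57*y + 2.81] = -6.48*y - 7.57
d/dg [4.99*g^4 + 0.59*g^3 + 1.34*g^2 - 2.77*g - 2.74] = 19.96*g^3 + 1.77*g^2 + 2.68*g - 2.77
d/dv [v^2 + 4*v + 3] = 2*v + 4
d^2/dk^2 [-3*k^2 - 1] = -6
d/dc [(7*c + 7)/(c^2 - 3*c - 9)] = 7*(c^2 - 3*c - (c + 1)*(2*c - 3) - 9)/(-c^2 + 3*c + 9)^2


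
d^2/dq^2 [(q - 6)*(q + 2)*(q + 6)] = 6*q + 4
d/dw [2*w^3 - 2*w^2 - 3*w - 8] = 6*w^2 - 4*w - 3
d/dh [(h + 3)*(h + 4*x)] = 2*h + 4*x + 3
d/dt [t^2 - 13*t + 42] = 2*t - 13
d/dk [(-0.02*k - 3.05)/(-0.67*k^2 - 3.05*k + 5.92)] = (0.0134*k^2 + 0.061*k - (0.02*k + 3.05)*(1.34*k + 3.05) - 0.1184)/(0.67*k^2 + 3.05*k - 5.92)^2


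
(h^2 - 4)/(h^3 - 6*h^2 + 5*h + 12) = (h^2 - 4)/(h^3 - 6*h^2 + 5*h + 12)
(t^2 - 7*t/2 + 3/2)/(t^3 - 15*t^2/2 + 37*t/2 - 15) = (2*t - 1)/(2*t^2 - 9*t + 10)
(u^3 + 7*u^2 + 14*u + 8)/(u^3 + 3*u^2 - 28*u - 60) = (u^2 + 5*u + 4)/(u^2 + u - 30)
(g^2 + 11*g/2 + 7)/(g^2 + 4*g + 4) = (g + 7/2)/(g + 2)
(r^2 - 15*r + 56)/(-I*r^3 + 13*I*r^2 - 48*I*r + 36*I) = I*(r^2 - 15*r + 56)/(r^3 - 13*r^2 + 48*r - 36)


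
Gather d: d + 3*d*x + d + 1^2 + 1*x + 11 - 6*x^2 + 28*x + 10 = d*(3*x + 2) - 6*x^2 + 29*x + 22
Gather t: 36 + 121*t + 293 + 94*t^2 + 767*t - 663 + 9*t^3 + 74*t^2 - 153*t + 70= 9*t^3 + 168*t^2 + 735*t - 264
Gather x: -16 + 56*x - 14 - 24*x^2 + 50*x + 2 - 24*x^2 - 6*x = -48*x^2 + 100*x - 28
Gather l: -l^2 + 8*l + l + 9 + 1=-l^2 + 9*l + 10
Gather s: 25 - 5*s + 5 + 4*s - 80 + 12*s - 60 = 11*s - 110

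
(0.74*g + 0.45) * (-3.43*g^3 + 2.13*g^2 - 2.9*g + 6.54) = -2.5382*g^4 + 0.0326999999999997*g^3 - 1.1875*g^2 + 3.5346*g + 2.943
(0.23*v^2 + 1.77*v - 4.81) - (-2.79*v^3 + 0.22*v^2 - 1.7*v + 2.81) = 2.79*v^3 + 0.01*v^2 + 3.47*v - 7.62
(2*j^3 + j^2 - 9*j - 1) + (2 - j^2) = 2*j^3 - 9*j + 1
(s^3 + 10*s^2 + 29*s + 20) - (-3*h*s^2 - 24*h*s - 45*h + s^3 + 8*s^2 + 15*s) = 3*h*s^2 + 24*h*s + 45*h + 2*s^2 + 14*s + 20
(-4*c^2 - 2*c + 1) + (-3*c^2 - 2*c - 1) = -7*c^2 - 4*c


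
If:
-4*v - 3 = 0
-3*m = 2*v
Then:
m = 1/2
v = -3/4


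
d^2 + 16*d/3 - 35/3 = (d - 5/3)*(d + 7)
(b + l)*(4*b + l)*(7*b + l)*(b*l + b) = 28*b^4*l + 28*b^4 + 39*b^3*l^2 + 39*b^3*l + 12*b^2*l^3 + 12*b^2*l^2 + b*l^4 + b*l^3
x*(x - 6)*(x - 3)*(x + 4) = x^4 - 5*x^3 - 18*x^2 + 72*x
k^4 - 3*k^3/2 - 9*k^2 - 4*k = k*(k - 4)*(k + 1/2)*(k + 2)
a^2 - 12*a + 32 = (a - 8)*(a - 4)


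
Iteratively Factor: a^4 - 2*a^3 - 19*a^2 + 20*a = (a - 5)*(a^3 + 3*a^2 - 4*a) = (a - 5)*(a + 4)*(a^2 - a) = a*(a - 5)*(a + 4)*(a - 1)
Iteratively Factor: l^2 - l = (l - 1)*(l)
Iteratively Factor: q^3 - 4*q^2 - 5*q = (q + 1)*(q^2 - 5*q) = (q - 5)*(q + 1)*(q)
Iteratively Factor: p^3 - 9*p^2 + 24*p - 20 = (p - 2)*(p^2 - 7*p + 10) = (p - 5)*(p - 2)*(p - 2)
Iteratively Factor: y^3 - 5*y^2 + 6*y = (y)*(y^2 - 5*y + 6) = y*(y - 2)*(y - 3)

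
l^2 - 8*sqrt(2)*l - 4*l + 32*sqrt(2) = (l - 4)*(l - 8*sqrt(2))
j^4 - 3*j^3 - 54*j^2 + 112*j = j*(j - 8)*(j - 2)*(j + 7)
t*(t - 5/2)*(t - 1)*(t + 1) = t^4 - 5*t^3/2 - t^2 + 5*t/2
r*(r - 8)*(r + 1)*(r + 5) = r^4 - 2*r^3 - 43*r^2 - 40*r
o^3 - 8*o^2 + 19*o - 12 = (o - 4)*(o - 3)*(o - 1)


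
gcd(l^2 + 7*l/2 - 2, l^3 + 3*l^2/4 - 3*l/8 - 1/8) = l - 1/2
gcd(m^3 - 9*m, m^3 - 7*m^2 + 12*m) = m^2 - 3*m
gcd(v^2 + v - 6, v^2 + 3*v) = v + 3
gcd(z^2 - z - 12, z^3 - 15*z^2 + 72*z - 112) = z - 4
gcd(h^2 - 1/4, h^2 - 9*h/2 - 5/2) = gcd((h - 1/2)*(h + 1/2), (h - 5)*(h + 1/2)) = h + 1/2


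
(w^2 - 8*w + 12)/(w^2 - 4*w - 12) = (w - 2)/(w + 2)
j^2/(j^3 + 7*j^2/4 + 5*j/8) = 8*j/(8*j^2 + 14*j + 5)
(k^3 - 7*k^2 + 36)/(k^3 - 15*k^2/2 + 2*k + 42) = 2*(k - 3)/(2*k - 7)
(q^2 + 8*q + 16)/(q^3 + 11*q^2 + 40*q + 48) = 1/(q + 3)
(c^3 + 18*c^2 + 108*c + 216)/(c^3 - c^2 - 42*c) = (c^2 + 12*c + 36)/(c*(c - 7))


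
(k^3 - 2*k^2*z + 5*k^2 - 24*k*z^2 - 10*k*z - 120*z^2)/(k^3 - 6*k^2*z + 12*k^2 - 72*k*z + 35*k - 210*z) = (k + 4*z)/(k + 7)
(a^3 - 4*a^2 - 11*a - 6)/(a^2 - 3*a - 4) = (a^2 - 5*a - 6)/(a - 4)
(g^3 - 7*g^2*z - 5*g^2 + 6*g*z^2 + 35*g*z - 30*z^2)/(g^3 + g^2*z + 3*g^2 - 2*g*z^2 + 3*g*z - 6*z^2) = (g^2 - 6*g*z - 5*g + 30*z)/(g^2 + 2*g*z + 3*g + 6*z)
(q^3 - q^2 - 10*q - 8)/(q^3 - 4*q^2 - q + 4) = (q + 2)/(q - 1)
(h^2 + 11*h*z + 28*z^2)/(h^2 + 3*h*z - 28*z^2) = (-h - 4*z)/(-h + 4*z)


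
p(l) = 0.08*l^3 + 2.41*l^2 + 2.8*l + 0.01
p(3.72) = 47.89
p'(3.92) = 25.38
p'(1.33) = 9.64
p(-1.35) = 0.43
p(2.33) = 20.63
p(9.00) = 278.74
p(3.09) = 34.03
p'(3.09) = 19.99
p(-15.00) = 230.26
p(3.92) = 52.84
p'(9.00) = 65.62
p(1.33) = 8.19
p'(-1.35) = -3.27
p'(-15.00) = -15.50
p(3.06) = 33.44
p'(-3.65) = -11.60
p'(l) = 0.24*l^2 + 4.82*l + 2.8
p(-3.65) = 18.01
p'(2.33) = 15.33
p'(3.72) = 24.05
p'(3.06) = 19.80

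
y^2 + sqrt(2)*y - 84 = (y - 6*sqrt(2))*(y + 7*sqrt(2))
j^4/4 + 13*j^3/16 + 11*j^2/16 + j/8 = j*(j/4 + 1/2)*(j + 1/4)*(j + 1)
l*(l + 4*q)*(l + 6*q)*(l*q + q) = l^4*q + 10*l^3*q^2 + l^3*q + 24*l^2*q^3 + 10*l^2*q^2 + 24*l*q^3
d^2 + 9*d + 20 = (d + 4)*(d + 5)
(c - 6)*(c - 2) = c^2 - 8*c + 12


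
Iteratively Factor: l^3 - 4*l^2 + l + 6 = (l - 2)*(l^2 - 2*l - 3) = (l - 2)*(l + 1)*(l - 3)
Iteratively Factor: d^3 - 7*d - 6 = (d + 1)*(d^2 - d - 6) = (d + 1)*(d + 2)*(d - 3)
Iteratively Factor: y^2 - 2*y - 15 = (y - 5)*(y + 3)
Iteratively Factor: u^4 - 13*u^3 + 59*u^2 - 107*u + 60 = (u - 4)*(u^3 - 9*u^2 + 23*u - 15) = (u - 4)*(u - 1)*(u^2 - 8*u + 15) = (u - 5)*(u - 4)*(u - 1)*(u - 3)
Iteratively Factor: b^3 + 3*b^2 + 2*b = (b + 1)*(b^2 + 2*b) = (b + 1)*(b + 2)*(b)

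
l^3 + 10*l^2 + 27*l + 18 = (l + 1)*(l + 3)*(l + 6)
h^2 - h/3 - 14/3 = (h - 7/3)*(h + 2)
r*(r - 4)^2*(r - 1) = r^4 - 9*r^3 + 24*r^2 - 16*r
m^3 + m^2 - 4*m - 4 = (m - 2)*(m + 1)*(m + 2)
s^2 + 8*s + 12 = (s + 2)*(s + 6)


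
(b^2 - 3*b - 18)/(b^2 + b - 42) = (b + 3)/(b + 7)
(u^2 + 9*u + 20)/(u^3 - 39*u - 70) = (u + 4)/(u^2 - 5*u - 14)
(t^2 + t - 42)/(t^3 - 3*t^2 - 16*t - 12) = (t + 7)/(t^2 + 3*t + 2)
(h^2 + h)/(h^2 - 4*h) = (h + 1)/(h - 4)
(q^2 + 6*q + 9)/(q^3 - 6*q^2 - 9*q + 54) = (q + 3)/(q^2 - 9*q + 18)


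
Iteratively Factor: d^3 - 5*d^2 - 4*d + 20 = (d + 2)*(d^2 - 7*d + 10) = (d - 2)*(d + 2)*(d - 5)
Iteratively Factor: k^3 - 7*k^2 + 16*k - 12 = (k - 2)*(k^2 - 5*k + 6) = (k - 2)^2*(k - 3)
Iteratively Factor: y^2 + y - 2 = (y - 1)*(y + 2)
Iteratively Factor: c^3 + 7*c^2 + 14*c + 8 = (c + 1)*(c^2 + 6*c + 8) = (c + 1)*(c + 2)*(c + 4)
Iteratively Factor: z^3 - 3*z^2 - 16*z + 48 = (z - 4)*(z^2 + z - 12) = (z - 4)*(z + 4)*(z - 3)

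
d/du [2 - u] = -1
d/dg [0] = 0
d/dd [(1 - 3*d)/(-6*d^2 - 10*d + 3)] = (-18*d^2 + 12*d + 1)/(36*d^4 + 120*d^3 + 64*d^2 - 60*d + 9)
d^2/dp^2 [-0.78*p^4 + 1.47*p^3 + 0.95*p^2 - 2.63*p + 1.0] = -9.36*p^2 + 8.82*p + 1.9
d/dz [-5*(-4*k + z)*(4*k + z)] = -10*z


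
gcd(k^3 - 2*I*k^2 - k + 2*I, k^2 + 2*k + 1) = k + 1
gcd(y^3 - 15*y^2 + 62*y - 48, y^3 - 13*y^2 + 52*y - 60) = y - 6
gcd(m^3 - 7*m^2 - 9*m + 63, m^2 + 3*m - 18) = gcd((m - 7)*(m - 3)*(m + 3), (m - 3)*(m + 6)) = m - 3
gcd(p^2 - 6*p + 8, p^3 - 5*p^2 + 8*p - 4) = p - 2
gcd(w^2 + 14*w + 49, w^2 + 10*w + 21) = w + 7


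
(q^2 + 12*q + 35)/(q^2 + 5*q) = (q + 7)/q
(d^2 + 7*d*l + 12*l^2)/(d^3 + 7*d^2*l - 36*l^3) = (d + 4*l)/(d^2 + 4*d*l - 12*l^2)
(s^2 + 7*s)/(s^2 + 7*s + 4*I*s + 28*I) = s/(s + 4*I)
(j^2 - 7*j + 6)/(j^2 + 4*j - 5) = (j - 6)/(j + 5)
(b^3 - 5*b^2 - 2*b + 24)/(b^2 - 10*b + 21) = (b^2 - 2*b - 8)/(b - 7)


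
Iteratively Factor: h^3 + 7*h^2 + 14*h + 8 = (h + 4)*(h^2 + 3*h + 2) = (h + 1)*(h + 4)*(h + 2)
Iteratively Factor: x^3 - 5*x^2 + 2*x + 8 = (x - 4)*(x^2 - x - 2) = (x - 4)*(x - 2)*(x + 1)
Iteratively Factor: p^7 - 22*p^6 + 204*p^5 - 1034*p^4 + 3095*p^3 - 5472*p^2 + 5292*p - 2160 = (p - 3)*(p^6 - 19*p^5 + 147*p^4 - 593*p^3 + 1316*p^2 - 1524*p + 720) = (p - 3)^2*(p^5 - 16*p^4 + 99*p^3 - 296*p^2 + 428*p - 240) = (p - 3)^3*(p^4 - 13*p^3 + 60*p^2 - 116*p + 80) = (p - 3)^3*(p - 2)*(p^3 - 11*p^2 + 38*p - 40) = (p - 3)^3*(p - 2)^2*(p^2 - 9*p + 20) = (p - 5)*(p - 3)^3*(p - 2)^2*(p - 4)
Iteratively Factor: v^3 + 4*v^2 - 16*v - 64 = (v + 4)*(v^2 - 16) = (v + 4)^2*(v - 4)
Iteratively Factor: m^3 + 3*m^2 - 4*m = (m - 1)*(m^2 + 4*m) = (m - 1)*(m + 4)*(m)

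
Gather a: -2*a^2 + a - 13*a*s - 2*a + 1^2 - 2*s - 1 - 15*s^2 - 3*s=-2*a^2 + a*(-13*s - 1) - 15*s^2 - 5*s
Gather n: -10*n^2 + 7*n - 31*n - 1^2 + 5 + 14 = -10*n^2 - 24*n + 18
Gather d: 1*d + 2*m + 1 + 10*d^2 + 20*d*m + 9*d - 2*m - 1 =10*d^2 + d*(20*m + 10)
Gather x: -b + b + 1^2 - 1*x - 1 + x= 0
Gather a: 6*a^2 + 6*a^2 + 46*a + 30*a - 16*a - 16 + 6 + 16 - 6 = 12*a^2 + 60*a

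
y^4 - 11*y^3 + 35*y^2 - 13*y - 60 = (y - 5)*(y - 4)*(y - 3)*(y + 1)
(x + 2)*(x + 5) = x^2 + 7*x + 10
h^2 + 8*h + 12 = (h + 2)*(h + 6)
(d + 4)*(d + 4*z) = d^2 + 4*d*z + 4*d + 16*z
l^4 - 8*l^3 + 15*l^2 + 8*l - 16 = (l - 4)^2*(l - 1)*(l + 1)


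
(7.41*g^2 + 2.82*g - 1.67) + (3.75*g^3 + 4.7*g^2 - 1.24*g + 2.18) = 3.75*g^3 + 12.11*g^2 + 1.58*g + 0.51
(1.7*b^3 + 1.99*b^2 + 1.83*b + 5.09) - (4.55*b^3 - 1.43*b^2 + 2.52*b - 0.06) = -2.85*b^3 + 3.42*b^2 - 0.69*b + 5.15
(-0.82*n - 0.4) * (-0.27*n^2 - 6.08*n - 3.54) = 0.2214*n^3 + 5.0936*n^2 + 5.3348*n + 1.416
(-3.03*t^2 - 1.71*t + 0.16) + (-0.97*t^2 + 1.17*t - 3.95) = -4.0*t^2 - 0.54*t - 3.79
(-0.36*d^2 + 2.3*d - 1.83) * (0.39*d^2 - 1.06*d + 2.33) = -0.1404*d^4 + 1.2786*d^3 - 3.9905*d^2 + 7.2988*d - 4.2639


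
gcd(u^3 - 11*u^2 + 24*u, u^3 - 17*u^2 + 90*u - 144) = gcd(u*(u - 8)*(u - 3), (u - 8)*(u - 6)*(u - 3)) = u^2 - 11*u + 24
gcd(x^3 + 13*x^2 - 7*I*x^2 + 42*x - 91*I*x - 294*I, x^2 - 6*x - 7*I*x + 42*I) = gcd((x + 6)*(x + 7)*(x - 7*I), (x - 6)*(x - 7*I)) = x - 7*I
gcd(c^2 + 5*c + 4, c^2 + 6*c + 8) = c + 4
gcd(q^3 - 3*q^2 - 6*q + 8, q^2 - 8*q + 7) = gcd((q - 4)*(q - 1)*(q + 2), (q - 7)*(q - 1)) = q - 1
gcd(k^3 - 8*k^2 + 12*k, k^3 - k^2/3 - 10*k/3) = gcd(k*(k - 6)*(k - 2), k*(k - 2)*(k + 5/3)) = k^2 - 2*k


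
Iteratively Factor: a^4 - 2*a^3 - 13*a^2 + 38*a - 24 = (a - 2)*(a^3 - 13*a + 12) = (a - 3)*(a - 2)*(a^2 + 3*a - 4) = (a - 3)*(a - 2)*(a + 4)*(a - 1)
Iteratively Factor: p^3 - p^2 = (p)*(p^2 - p) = p^2*(p - 1)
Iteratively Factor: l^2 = (l)*(l)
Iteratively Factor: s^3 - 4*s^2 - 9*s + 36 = (s - 4)*(s^2 - 9) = (s - 4)*(s + 3)*(s - 3)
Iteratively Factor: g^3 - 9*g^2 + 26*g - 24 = (g - 4)*(g^2 - 5*g + 6) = (g - 4)*(g - 2)*(g - 3)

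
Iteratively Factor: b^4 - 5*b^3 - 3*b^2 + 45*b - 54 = (b - 3)*(b^3 - 2*b^2 - 9*b + 18) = (b - 3)^2*(b^2 + b - 6) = (b - 3)^2*(b + 3)*(b - 2)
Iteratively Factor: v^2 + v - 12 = (v - 3)*(v + 4)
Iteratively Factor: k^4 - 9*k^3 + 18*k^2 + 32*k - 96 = (k - 3)*(k^3 - 6*k^2 + 32) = (k - 3)*(k + 2)*(k^2 - 8*k + 16) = (k - 4)*(k - 3)*(k + 2)*(k - 4)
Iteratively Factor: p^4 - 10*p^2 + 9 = (p - 3)*(p^3 + 3*p^2 - p - 3) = (p - 3)*(p + 3)*(p^2 - 1) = (p - 3)*(p + 1)*(p + 3)*(p - 1)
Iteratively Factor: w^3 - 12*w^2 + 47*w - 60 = (w - 4)*(w^2 - 8*w + 15) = (w - 5)*(w - 4)*(w - 3)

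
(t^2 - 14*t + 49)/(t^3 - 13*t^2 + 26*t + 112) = (t - 7)/(t^2 - 6*t - 16)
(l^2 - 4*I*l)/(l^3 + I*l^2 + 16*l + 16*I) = l/(l^2 + 5*I*l - 4)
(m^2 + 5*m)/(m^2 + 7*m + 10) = m/(m + 2)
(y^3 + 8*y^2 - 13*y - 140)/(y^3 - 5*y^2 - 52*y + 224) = (y + 5)/(y - 8)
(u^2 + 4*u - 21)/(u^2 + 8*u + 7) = (u - 3)/(u + 1)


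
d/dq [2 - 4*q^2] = -8*q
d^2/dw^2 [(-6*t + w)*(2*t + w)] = 2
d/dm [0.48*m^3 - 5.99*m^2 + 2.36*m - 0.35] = 1.44*m^2 - 11.98*m + 2.36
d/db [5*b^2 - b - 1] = 10*b - 1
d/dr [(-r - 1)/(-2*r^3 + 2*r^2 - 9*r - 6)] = (2*r^3 - 2*r^2 + 9*r - (r + 1)*(6*r^2 - 4*r + 9) + 6)/(2*r^3 - 2*r^2 + 9*r + 6)^2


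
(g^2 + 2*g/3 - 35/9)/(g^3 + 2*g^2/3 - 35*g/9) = 1/g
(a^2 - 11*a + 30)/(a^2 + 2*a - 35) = (a - 6)/(a + 7)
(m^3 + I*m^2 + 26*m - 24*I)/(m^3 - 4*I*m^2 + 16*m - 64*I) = (m^2 + 5*I*m + 6)/(m^2 + 16)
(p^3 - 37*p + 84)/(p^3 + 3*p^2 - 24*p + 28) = (p^2 - 7*p + 12)/(p^2 - 4*p + 4)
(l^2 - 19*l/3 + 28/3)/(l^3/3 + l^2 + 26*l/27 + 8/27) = 9*(3*l^2 - 19*l + 28)/(9*l^3 + 27*l^2 + 26*l + 8)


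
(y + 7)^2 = y^2 + 14*y + 49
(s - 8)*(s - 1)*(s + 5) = s^3 - 4*s^2 - 37*s + 40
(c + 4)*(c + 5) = c^2 + 9*c + 20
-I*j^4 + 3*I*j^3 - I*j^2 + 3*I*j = j*(j - 3)*(j - I)*(-I*j + 1)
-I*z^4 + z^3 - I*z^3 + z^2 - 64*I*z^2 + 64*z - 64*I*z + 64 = (z - 8*I)*(z + I)*(z + 8*I)*(-I*z - I)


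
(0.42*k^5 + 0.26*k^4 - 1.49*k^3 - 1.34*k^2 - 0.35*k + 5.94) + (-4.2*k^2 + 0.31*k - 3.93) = 0.42*k^5 + 0.26*k^4 - 1.49*k^3 - 5.54*k^2 - 0.04*k + 2.01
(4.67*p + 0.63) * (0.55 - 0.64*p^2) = -2.9888*p^3 - 0.4032*p^2 + 2.5685*p + 0.3465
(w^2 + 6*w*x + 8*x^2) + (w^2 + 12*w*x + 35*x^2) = 2*w^2 + 18*w*x + 43*x^2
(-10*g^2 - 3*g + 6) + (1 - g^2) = -11*g^2 - 3*g + 7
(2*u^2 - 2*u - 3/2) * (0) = 0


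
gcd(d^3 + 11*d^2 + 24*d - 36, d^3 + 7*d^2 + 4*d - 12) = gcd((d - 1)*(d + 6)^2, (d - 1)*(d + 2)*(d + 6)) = d^2 + 5*d - 6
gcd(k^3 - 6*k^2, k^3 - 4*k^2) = k^2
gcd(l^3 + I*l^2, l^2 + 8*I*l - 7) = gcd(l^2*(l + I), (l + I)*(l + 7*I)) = l + I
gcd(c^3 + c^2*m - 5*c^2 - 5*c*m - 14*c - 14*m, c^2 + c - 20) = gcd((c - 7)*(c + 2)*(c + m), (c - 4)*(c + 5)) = 1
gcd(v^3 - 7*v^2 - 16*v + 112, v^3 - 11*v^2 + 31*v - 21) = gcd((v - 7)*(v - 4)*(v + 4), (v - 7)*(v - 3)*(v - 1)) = v - 7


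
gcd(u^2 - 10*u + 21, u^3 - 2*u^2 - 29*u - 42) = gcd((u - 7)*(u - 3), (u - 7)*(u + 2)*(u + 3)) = u - 7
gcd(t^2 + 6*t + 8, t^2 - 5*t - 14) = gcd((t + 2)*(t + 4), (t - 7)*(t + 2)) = t + 2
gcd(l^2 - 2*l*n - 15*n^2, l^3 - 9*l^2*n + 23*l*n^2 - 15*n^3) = l - 5*n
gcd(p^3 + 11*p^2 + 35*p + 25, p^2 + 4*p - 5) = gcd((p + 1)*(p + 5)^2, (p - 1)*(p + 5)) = p + 5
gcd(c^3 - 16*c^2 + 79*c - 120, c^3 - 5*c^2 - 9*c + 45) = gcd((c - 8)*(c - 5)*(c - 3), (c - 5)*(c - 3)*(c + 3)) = c^2 - 8*c + 15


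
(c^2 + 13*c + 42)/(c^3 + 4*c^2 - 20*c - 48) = (c + 7)/(c^2 - 2*c - 8)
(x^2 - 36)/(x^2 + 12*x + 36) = (x - 6)/(x + 6)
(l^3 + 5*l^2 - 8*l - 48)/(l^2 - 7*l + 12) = (l^2 + 8*l + 16)/(l - 4)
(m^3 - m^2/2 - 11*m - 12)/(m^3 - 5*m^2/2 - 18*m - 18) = (m - 4)/(m - 6)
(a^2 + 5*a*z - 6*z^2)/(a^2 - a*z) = (a + 6*z)/a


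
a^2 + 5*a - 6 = (a - 1)*(a + 6)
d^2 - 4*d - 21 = (d - 7)*(d + 3)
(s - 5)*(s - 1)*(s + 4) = s^3 - 2*s^2 - 19*s + 20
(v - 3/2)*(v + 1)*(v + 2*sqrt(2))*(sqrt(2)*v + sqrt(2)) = sqrt(2)*v^4 + sqrt(2)*v^3/2 + 4*v^3 - 2*sqrt(2)*v^2 + 2*v^2 - 8*v - 3*sqrt(2)*v/2 - 6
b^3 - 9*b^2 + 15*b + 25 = (b - 5)^2*(b + 1)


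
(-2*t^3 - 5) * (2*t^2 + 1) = -4*t^5 - 2*t^3 - 10*t^2 - 5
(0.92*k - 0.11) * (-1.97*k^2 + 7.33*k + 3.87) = -1.8124*k^3 + 6.9603*k^2 + 2.7541*k - 0.4257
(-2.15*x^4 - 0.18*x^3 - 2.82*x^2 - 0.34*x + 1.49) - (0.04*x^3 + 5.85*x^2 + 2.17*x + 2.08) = -2.15*x^4 - 0.22*x^3 - 8.67*x^2 - 2.51*x - 0.59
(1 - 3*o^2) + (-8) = -3*o^2 - 7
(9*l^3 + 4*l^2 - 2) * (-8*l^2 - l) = -72*l^5 - 41*l^4 - 4*l^3 + 16*l^2 + 2*l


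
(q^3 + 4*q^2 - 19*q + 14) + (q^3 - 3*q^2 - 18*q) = 2*q^3 + q^2 - 37*q + 14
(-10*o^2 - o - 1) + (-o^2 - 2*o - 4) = -11*o^2 - 3*o - 5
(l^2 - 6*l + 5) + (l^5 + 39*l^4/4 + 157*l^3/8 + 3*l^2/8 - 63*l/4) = l^5 + 39*l^4/4 + 157*l^3/8 + 11*l^2/8 - 87*l/4 + 5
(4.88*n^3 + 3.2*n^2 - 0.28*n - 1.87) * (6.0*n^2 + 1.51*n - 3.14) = 29.28*n^5 + 26.5688*n^4 - 12.1712*n^3 - 21.6908*n^2 - 1.9445*n + 5.8718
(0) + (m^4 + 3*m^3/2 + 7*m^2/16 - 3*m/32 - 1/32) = m^4 + 3*m^3/2 + 7*m^2/16 - 3*m/32 - 1/32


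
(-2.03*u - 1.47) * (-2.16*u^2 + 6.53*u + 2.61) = 4.3848*u^3 - 10.0807*u^2 - 14.8974*u - 3.8367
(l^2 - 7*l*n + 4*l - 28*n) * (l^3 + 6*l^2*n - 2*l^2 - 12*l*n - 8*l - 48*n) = l^5 - l^4*n + 2*l^4 - 42*l^3*n^2 - 2*l^3*n - 16*l^3 - 84*l^2*n^2 + 16*l^2*n - 32*l^2 + 672*l*n^2 + 32*l*n + 1344*n^2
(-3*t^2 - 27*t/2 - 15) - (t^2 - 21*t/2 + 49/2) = -4*t^2 - 3*t - 79/2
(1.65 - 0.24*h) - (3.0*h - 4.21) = 5.86 - 3.24*h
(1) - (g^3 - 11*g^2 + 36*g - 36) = -g^3 + 11*g^2 - 36*g + 37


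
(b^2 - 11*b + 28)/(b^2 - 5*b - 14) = (b - 4)/(b + 2)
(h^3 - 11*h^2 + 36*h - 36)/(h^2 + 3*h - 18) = (h^2 - 8*h + 12)/(h + 6)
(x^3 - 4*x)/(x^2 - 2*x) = x + 2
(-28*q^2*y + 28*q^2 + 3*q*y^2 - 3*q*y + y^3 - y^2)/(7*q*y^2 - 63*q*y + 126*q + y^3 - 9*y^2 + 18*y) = (-4*q*y + 4*q + y^2 - y)/(y^2 - 9*y + 18)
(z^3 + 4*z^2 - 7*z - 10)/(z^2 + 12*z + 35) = (z^2 - z - 2)/(z + 7)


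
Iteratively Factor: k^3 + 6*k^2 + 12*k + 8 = (k + 2)*(k^2 + 4*k + 4) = (k + 2)^2*(k + 2)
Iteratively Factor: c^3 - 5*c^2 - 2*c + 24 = (c + 2)*(c^2 - 7*c + 12) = (c - 4)*(c + 2)*(c - 3)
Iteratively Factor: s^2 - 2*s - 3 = (s + 1)*(s - 3)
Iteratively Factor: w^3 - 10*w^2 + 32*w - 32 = (w - 2)*(w^2 - 8*w + 16) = (w - 4)*(w - 2)*(w - 4)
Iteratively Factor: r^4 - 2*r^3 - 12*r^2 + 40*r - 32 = (r - 2)*(r^3 - 12*r + 16) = (r - 2)*(r + 4)*(r^2 - 4*r + 4) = (r - 2)^2*(r + 4)*(r - 2)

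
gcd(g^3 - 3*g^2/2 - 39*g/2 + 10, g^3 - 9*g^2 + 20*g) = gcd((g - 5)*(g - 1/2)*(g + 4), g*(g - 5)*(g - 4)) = g - 5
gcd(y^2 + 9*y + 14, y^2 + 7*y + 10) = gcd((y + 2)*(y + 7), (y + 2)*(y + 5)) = y + 2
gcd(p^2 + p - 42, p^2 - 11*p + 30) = p - 6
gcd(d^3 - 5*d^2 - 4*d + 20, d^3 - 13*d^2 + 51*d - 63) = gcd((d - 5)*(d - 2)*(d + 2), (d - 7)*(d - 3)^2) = 1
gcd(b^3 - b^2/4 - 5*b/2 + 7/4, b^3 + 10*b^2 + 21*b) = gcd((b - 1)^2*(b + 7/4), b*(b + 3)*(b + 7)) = 1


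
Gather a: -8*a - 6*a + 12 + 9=21 - 14*a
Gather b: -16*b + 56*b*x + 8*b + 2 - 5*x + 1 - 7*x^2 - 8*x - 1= b*(56*x - 8) - 7*x^2 - 13*x + 2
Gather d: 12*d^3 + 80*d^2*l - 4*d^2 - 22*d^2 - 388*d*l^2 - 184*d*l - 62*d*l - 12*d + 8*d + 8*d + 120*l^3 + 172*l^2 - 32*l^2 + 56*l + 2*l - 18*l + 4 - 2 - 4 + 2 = 12*d^3 + d^2*(80*l - 26) + d*(-388*l^2 - 246*l + 4) + 120*l^3 + 140*l^2 + 40*l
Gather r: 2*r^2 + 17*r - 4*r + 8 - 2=2*r^2 + 13*r + 6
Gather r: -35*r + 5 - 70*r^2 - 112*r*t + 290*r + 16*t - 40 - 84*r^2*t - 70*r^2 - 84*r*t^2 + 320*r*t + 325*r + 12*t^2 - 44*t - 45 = r^2*(-84*t - 140) + r*(-84*t^2 + 208*t + 580) + 12*t^2 - 28*t - 80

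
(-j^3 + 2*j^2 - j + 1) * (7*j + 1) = -7*j^4 + 13*j^3 - 5*j^2 + 6*j + 1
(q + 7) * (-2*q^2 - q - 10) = -2*q^3 - 15*q^2 - 17*q - 70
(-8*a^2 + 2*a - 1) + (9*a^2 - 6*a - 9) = a^2 - 4*a - 10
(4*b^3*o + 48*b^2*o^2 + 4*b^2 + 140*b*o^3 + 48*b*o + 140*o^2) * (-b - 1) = -4*b^4*o - 48*b^3*o^2 - 4*b^3*o - 4*b^3 - 140*b^2*o^3 - 48*b^2*o^2 - 48*b^2*o - 4*b^2 - 140*b*o^3 - 140*b*o^2 - 48*b*o - 140*o^2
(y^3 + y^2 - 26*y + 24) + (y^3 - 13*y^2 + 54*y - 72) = 2*y^3 - 12*y^2 + 28*y - 48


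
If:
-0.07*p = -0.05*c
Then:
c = 1.4*p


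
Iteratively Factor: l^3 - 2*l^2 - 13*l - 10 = (l - 5)*(l^2 + 3*l + 2) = (l - 5)*(l + 2)*(l + 1)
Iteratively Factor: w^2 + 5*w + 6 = (w + 3)*(w + 2)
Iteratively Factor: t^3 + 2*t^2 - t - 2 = (t + 1)*(t^2 + t - 2) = (t - 1)*(t + 1)*(t + 2)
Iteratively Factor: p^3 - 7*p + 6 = (p - 2)*(p^2 + 2*p - 3) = (p - 2)*(p + 3)*(p - 1)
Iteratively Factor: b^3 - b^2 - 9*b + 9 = (b - 3)*(b^2 + 2*b - 3) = (b - 3)*(b + 3)*(b - 1)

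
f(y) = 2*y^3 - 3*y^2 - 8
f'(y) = 6*y^2 - 6*y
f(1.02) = -9.00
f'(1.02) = 0.12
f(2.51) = 4.73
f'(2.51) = 22.74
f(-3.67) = -147.27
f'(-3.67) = 102.83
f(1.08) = -8.98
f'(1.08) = 0.52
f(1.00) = -9.00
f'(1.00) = 0.00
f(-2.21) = -44.24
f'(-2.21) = 42.56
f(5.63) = 253.82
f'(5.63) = 156.40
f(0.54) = -8.56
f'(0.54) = -1.49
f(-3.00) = -89.00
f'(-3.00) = 72.00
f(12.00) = 3016.00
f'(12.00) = 792.00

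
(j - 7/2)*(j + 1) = j^2 - 5*j/2 - 7/2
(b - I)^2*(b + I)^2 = b^4 + 2*b^2 + 1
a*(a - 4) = a^2 - 4*a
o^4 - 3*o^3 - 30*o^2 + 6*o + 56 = (o - 7)*(o + 4)*(o - sqrt(2))*(o + sqrt(2))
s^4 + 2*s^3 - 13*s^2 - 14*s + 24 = (s - 3)*(s - 1)*(s + 2)*(s + 4)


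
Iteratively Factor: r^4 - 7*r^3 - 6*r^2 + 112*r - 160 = (r - 4)*(r^3 - 3*r^2 - 18*r + 40) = (r - 4)*(r - 2)*(r^2 - r - 20) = (r - 4)*(r - 2)*(r + 4)*(r - 5)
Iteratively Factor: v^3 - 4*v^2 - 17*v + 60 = (v - 3)*(v^2 - v - 20) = (v - 3)*(v + 4)*(v - 5)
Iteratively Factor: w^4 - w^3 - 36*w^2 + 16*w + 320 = (w - 4)*(w^3 + 3*w^2 - 24*w - 80) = (w - 4)*(w + 4)*(w^2 - w - 20) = (w - 4)*(w + 4)^2*(w - 5)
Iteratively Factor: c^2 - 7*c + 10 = (c - 5)*(c - 2)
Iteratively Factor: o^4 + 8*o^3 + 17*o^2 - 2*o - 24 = (o + 3)*(o^3 + 5*o^2 + 2*o - 8) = (o - 1)*(o + 3)*(o^2 + 6*o + 8) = (o - 1)*(o + 2)*(o + 3)*(o + 4)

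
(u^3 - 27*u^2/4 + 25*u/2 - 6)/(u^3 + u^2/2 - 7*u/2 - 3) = (4*u^2 - 19*u + 12)/(2*(2*u^2 + 5*u + 3))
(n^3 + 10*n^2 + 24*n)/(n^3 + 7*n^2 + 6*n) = (n + 4)/(n + 1)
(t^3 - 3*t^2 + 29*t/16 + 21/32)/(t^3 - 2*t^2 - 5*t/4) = (-32*t^3 + 96*t^2 - 58*t - 21)/(8*t*(-4*t^2 + 8*t + 5))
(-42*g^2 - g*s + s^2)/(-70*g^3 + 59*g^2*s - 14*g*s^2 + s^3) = (6*g + s)/(10*g^2 - 7*g*s + s^2)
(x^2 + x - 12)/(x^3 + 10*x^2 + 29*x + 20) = (x - 3)/(x^2 + 6*x + 5)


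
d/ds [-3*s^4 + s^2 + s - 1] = -12*s^3 + 2*s + 1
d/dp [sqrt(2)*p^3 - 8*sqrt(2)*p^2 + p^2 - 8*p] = 3*sqrt(2)*p^2 - 16*sqrt(2)*p + 2*p - 8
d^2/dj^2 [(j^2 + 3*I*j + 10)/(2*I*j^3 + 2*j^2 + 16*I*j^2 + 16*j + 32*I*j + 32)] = (-I*j^4 + j^3*(9 + 8*I) + j^2*(24 - 69*I) + j*(-83 - 120*I) - 56 - 66*I)/(j^7 + j^6*(16 - 3*I) + j^5*(93 - 48*I) + j^4*(208 - 287*I) + j^3*(-32 - 752*I) + j^2*(-768 - 672*I) + j*(-768 + 256*I) + 256*I)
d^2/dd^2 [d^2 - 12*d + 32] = 2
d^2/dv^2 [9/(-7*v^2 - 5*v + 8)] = 18*(49*v^2 + 35*v - (14*v + 5)^2 - 56)/(7*v^2 + 5*v - 8)^3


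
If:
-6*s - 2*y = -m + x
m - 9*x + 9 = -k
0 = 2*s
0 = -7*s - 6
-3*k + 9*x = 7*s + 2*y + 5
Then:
No Solution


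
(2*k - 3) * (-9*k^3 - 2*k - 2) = -18*k^4 + 27*k^3 - 4*k^2 + 2*k + 6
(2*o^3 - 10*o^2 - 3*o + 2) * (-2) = -4*o^3 + 20*o^2 + 6*o - 4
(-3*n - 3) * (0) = 0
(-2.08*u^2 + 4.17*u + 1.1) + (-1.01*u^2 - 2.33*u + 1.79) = -3.09*u^2 + 1.84*u + 2.89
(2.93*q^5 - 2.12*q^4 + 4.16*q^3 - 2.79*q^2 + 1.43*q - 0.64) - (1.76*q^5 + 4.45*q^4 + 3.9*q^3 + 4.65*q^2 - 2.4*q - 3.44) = 1.17*q^5 - 6.57*q^4 + 0.26*q^3 - 7.44*q^2 + 3.83*q + 2.8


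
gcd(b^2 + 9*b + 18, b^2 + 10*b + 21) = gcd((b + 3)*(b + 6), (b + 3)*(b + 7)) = b + 3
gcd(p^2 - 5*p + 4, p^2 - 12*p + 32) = p - 4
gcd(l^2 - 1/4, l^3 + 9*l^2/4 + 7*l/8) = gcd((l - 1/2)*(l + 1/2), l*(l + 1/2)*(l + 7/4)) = l + 1/2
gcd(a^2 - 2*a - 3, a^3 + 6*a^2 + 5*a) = a + 1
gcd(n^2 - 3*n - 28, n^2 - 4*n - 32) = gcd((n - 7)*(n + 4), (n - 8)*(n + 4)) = n + 4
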